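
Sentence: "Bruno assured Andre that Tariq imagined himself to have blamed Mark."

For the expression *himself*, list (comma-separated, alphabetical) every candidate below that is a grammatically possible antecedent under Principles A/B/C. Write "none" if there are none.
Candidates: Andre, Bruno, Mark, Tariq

*himself* is a reflexive; Principle A requires it to be bound within its binding domain — the clause headed by 'imagined'.
— Andre: object of the matrix clause; c-commands the reflexive but lies outside its binding domain — cannot bind it (Principle A).
— Bruno: subject of the matrix clause; c-commands the reflexive but lies outside its binding domain — cannot bind it (Principle A).
— Mark: object of the clause headed by 'blamed'; does not c-command the reflexive — cannot bind it (Principle A).
— Tariq: subject of the clause headed by 'imagined'; c-commands the reflexive within its binding domain — allowed (Principle A).

Tariq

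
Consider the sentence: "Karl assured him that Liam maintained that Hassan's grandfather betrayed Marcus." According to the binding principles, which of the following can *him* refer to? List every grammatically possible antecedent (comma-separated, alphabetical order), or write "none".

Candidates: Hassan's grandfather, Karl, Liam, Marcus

none

*him* is a pronoun; Principle B requires it to be free in its binding domain — the matrix clause.
— Hassan's grandfather: subject of the clause headed by 'betrayed'; is c-commanded by the pronoun; coreference would bind this R-expression — blocked (Principle C).
— Karl: subject of the matrix clause; c-commands the pronoun within its binding domain — blocked (Principle B).
— Liam: subject of the clause headed by 'maintained'; is c-commanded by the pronoun; coreference would bind this R-expression — blocked (Principle C).
— Marcus: object of the clause headed by 'betrayed'; is c-commanded by the pronoun; coreference would bind this R-expression — blocked (Principle C).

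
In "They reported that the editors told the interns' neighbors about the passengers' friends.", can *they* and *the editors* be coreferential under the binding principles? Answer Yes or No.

No

*the editors* is an R-expression; Principle C requires it to be free (not bound by any c-commanding expression).
— they: subject of the matrix clause; the pronoun c-commands the R-expression — coreference blocked (Principle C).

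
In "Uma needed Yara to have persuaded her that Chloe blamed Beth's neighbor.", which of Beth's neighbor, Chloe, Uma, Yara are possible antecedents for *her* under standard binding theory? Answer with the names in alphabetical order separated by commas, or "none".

*her* is a pronoun; Principle B requires it to be free in its binding domain — the clause headed by 'persuaded'.
— Beth's neighbor: object of the clause headed by 'blamed'; is c-commanded by the pronoun; coreference would bind this R-expression — blocked (Principle C).
— Chloe: subject of the clause headed by 'blamed'; is c-commanded by the pronoun; coreference would bind this R-expression — blocked (Principle C).
— Uma: subject of the matrix clause; c-commands the pronoun but lies outside its binding domain — allowed.
— Yara: subject of the clause headed by 'persuaded'; c-commands the pronoun within its binding domain — blocked (Principle B).

Uma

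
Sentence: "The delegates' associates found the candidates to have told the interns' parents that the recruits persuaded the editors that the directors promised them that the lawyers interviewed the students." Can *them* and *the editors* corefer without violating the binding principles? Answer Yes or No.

Yes

*the editors* is an R-expression; Principle C requires it to be free (not bound by any c-commanding expression).
— them: object of the clause headed by 'promised'; the pronoun does not c-command the R-expression — coreference allowed.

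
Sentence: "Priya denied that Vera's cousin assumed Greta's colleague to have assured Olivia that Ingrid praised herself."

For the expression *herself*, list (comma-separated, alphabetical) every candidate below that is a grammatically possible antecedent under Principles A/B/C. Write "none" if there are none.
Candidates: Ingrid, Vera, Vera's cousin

*herself* is a reflexive; Principle A requires it to be bound within its binding domain — the clause headed by 'praised'.
— Ingrid: subject of the clause headed by 'praised'; c-commands the reflexive within its binding domain — allowed (Principle A).
— Vera: possessor inside the subject DP of the clause headed by 'assumed'; does not c-command the reflexive — cannot bind it (Principle A).
— Vera's cousin: subject of the clause headed by 'assumed'; c-commands the reflexive but lies outside its binding domain — cannot bind it (Principle A).

Ingrid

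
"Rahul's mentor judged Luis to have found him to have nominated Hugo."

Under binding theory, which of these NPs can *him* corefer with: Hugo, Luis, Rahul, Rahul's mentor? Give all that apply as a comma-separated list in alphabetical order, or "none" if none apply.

Rahul, Rahul's mentor

*him* is a pronoun; Principle B requires it to be free in its binding domain — the clause headed by 'found'.
— Hugo: object of the clause headed by 'nominated'; is c-commanded by the pronoun; coreference would bind this R-expression — blocked (Principle C).
— Luis: subject of the clause headed by 'found'; c-commands the pronoun within its binding domain — blocked (Principle B).
— Rahul: possessor inside the subject DP of the matrix clause; does not c-command the pronoun — Principle B does not apply; allowed.
— Rahul's mentor: subject of the matrix clause; c-commands the pronoun but lies outside its binding domain — allowed.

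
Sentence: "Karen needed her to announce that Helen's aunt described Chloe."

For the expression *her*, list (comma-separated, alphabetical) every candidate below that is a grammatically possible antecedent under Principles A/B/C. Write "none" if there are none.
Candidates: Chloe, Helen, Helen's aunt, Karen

none

*her* is a pronoun; Principle B requires it to be free in its binding domain — the matrix clause.
— Chloe: object of the clause headed by 'described'; is c-commanded by the pronoun; coreference would bind this R-expression — blocked (Principle C).
— Helen: possessor inside the subject DP of the clause headed by 'described'; is c-commanded by the pronoun; coreference would bind this R-expression — blocked (Principle C).
— Helen's aunt: subject of the clause headed by 'described'; is c-commanded by the pronoun; coreference would bind this R-expression — blocked (Principle C).
— Karen: subject of the matrix clause; c-commands the pronoun within its binding domain — blocked (Principle B).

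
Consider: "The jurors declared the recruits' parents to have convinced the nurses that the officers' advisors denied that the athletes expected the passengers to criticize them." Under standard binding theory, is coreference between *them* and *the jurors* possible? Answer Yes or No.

*the jurors* is an R-expression; Principle C requires it to be free (not bound by any c-commanding expression).
— them: object of the clause headed by 'criticize'; the pronoun does not c-command the R-expression — coreference allowed.

Yes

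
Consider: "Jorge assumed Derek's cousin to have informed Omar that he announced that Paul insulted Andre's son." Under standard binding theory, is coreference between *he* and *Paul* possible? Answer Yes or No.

No

*Paul* is an R-expression; Principle C requires it to be free (not bound by any c-commanding expression).
— he: subject of the clause headed by 'announced'; the pronoun c-commands the R-expression — coreference blocked (Principle C).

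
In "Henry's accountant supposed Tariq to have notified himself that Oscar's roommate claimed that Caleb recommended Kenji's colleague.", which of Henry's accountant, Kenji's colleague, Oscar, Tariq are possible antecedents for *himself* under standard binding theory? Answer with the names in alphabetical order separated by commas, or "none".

*himself* is a reflexive; Principle A requires it to be bound within its binding domain — the clause headed by 'notified'.
— Henry's accountant: subject of the matrix clause; c-commands the reflexive but lies outside its binding domain — cannot bind it (Principle A).
— Kenji's colleague: object of the clause headed by 'recommended'; does not c-command the reflexive — cannot bind it (Principle A).
— Oscar: possessor inside the subject DP of the clause headed by 'claimed'; does not c-command the reflexive — cannot bind it (Principle A).
— Tariq: subject of the clause headed by 'notified'; c-commands the reflexive within its binding domain — allowed (Principle A).

Tariq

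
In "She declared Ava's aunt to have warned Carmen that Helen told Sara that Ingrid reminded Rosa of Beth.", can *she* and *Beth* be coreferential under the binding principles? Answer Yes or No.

No

*Beth* is an R-expression; Principle C requires it to be free (not bound by any c-commanding expression).
— she: subject of the matrix clause; the pronoun c-commands the R-expression — coreference blocked (Principle C).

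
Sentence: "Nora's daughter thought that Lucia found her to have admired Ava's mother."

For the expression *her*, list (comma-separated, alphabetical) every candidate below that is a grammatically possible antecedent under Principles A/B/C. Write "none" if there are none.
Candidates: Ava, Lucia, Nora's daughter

*her* is a pronoun; Principle B requires it to be free in its binding domain — the clause headed by 'found'.
— Ava: possessor inside the object DP of the clause headed by 'admired'; is c-commanded by the pronoun; coreference would bind this R-expression — blocked (Principle C).
— Lucia: subject of the clause headed by 'found'; c-commands the pronoun within its binding domain — blocked (Principle B).
— Nora's daughter: subject of the matrix clause; c-commands the pronoun but lies outside its binding domain — allowed.

Nora's daughter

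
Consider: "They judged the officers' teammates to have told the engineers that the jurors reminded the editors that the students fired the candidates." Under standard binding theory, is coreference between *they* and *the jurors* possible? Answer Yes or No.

No

*the jurors* is an R-expression; Principle C requires it to be free (not bound by any c-commanding expression).
— they: subject of the matrix clause; the pronoun c-commands the R-expression — coreference blocked (Principle C).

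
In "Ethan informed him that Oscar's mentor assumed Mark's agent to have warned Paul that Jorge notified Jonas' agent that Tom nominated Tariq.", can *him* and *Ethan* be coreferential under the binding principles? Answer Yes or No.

No

*Ethan* is an R-expression; Principle C requires it to be free (not bound by any c-commanding expression).
— him: object of the matrix clause; the R-expression locally c-commands the pronoun — coreference blocked (Principle B on the pronoun).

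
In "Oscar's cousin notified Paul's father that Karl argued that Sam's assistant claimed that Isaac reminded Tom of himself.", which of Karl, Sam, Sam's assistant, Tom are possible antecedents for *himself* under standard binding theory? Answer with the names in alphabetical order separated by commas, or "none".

Tom

*himself* is a reflexive; Principle A requires it to be bound within its binding domain — the clause headed by 'reminded'.
— Karl: subject of the clause headed by 'argued'; c-commands the reflexive but lies outside its binding domain — cannot bind it (Principle A).
— Sam: possessor inside the subject DP of the clause headed by 'claimed'; does not c-command the reflexive — cannot bind it (Principle A).
— Sam's assistant: subject of the clause headed by 'claimed'; c-commands the reflexive but lies outside its binding domain — cannot bind it (Principle A).
— Tom: object of the clause headed by 'reminded'; c-commands the reflexive within its binding domain — allowed (Principle A).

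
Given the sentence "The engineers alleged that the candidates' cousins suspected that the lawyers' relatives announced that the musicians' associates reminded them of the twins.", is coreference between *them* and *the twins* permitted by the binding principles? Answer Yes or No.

*them* is a pronoun; Principle B requires it to be free in its binding domain — the clause headed by 'reminded'.
— the twins: second object of the clause headed by 'reminded'; is c-commanded by the pronoun; coreference would bind this R-expression — blocked (Principle C).

No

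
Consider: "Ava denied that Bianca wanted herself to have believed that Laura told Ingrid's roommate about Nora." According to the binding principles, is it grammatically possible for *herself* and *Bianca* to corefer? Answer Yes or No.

Yes

*herself* is a reflexive; Principle A requires it to be bound within its binding domain — the clause headed by 'wanted'.
— Bianca: subject of the clause headed by 'wanted'; c-commands the reflexive within its binding domain — allowed (Principle A).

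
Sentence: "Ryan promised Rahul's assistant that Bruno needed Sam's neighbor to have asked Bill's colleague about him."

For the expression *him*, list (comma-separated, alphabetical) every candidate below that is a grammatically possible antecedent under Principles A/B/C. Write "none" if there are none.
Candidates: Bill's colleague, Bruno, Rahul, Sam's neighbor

Bruno, Rahul

*him* is a pronoun; Principle B requires it to be free in its binding domain — the clause headed by 'asked'.
— Bill's colleague: object of the clause headed by 'asked'; c-commands the pronoun within its binding domain — blocked (Principle B).
— Bruno: subject of the clause headed by 'needed'; c-commands the pronoun but lies outside its binding domain — allowed.
— Rahul: possessor inside the object DP of the matrix clause; does not c-command the pronoun — Principle B does not apply; allowed.
— Sam's neighbor: subject of the clause headed by 'asked'; c-commands the pronoun within its binding domain — blocked (Principle B).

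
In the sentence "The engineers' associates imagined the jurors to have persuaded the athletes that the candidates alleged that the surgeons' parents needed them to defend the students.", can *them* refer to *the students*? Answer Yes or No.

No

*them* is a pronoun; Principle B requires it to be free in its binding domain — the clause headed by 'needed'.
— the students: object of the clause headed by 'defend'; is c-commanded by the pronoun; coreference would bind this R-expression — blocked (Principle C).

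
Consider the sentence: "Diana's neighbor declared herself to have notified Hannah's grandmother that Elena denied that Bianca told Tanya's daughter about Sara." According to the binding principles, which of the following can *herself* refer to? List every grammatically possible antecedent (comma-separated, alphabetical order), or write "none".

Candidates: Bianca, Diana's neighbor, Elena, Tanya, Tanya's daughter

*herself* is a reflexive; Principle A requires it to be bound within its binding domain — the matrix clause.
— Bianca: subject of the clause headed by 'told'; does not c-command the reflexive — cannot bind it (Principle A).
— Diana's neighbor: subject of the matrix clause; c-commands the reflexive within its binding domain — allowed (Principle A).
— Elena: subject of the clause headed by 'denied'; does not c-command the reflexive — cannot bind it (Principle A).
— Tanya: possessor inside the object DP of the clause headed by 'told'; does not c-command the reflexive — cannot bind it (Principle A).
— Tanya's daughter: object of the clause headed by 'told'; does not c-command the reflexive — cannot bind it (Principle A).

Diana's neighbor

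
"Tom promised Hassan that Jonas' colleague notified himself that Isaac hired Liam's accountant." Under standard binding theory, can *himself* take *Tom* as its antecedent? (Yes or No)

No

*himself* is a reflexive; Principle A requires it to be bound within its binding domain — the clause headed by 'notified'.
— Tom: subject of the matrix clause; c-commands the reflexive but lies outside its binding domain — cannot bind it (Principle A).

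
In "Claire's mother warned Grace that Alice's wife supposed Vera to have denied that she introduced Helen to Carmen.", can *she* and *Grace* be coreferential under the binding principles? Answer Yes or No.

Yes

*Grace* is an R-expression; Principle C requires it to be free (not bound by any c-commanding expression).
— she: subject of the clause headed by 'introduced'; the pronoun does not c-command the R-expression — coreference allowed.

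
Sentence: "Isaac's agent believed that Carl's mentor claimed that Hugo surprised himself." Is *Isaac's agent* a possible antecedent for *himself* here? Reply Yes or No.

No

*himself* is a reflexive; Principle A requires it to be bound within its binding domain — the clause headed by 'surprised'.
— Isaac's agent: subject of the matrix clause; c-commands the reflexive but lies outside its binding domain — cannot bind it (Principle A).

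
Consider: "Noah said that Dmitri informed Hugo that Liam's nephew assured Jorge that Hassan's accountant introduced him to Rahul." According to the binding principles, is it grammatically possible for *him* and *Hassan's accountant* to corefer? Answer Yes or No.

*him* is a pronoun; Principle B requires it to be free in its binding domain — the clause headed by 'introduced'.
— Hassan's accountant: subject of the clause headed by 'introduced'; c-commands the pronoun within its binding domain — blocked (Principle B).

No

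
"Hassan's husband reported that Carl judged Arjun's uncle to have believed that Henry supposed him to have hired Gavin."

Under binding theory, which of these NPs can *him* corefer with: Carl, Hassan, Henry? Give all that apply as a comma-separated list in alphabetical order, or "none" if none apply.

Carl, Hassan

*him* is a pronoun; Principle B requires it to be free in its binding domain — the clause headed by 'supposed'.
— Carl: subject of the clause headed by 'judged'; c-commands the pronoun but lies outside its binding domain — allowed.
— Hassan: possessor inside the subject DP of the matrix clause; does not c-command the pronoun — Principle B does not apply; allowed.
— Henry: subject of the clause headed by 'supposed'; c-commands the pronoun within its binding domain — blocked (Principle B).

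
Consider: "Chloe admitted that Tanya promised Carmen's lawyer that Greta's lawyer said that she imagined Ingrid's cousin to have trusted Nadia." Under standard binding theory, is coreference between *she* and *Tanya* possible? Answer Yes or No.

*Tanya* is an R-expression; Principle C requires it to be free (not bound by any c-commanding expression).
— she: subject of the clause headed by 'imagined'; the pronoun does not c-command the R-expression — coreference allowed.

Yes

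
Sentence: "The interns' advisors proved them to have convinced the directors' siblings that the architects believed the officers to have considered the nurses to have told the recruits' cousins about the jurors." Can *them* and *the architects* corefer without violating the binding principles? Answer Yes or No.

*the architects* is an R-expression; Principle C requires it to be free (not bound by any c-commanding expression).
— them: subject of the clause headed by 'convinced'; the pronoun c-commands the R-expression — coreference blocked (Principle C).

No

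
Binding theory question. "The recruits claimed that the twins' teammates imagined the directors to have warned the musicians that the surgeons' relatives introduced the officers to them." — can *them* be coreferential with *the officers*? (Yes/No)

No

*them* is a pronoun; Principle B requires it to be free in its binding domain — the clause headed by 'introduced'.
— the officers: object of the clause headed by 'introduced'; c-commands the pronoun within its binding domain — blocked (Principle B).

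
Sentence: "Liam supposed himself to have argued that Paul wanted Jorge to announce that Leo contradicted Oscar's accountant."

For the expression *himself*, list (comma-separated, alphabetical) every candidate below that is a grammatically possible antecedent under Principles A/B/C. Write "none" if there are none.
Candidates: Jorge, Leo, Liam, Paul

Liam

*himself* is a reflexive; Principle A requires it to be bound within its binding domain — the matrix clause.
— Jorge: subject of the clause headed by 'announce'; does not c-command the reflexive — cannot bind it (Principle A).
— Leo: subject of the clause headed by 'contradicted'; does not c-command the reflexive — cannot bind it (Principle A).
— Liam: subject of the matrix clause; c-commands the reflexive within its binding domain — allowed (Principle A).
— Paul: subject of the clause headed by 'wanted'; does not c-command the reflexive — cannot bind it (Principle A).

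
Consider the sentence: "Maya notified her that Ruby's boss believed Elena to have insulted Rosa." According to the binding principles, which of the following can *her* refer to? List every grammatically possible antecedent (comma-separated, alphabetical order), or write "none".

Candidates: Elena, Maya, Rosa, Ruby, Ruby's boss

none

*her* is a pronoun; Principle B requires it to be free in its binding domain — the matrix clause.
— Elena: subject of the clause headed by 'insulted'; is c-commanded by the pronoun; coreference would bind this R-expression — blocked (Principle C).
— Maya: subject of the matrix clause; c-commands the pronoun within its binding domain — blocked (Principle B).
— Rosa: object of the clause headed by 'insulted'; is c-commanded by the pronoun; coreference would bind this R-expression — blocked (Principle C).
— Ruby: possessor inside the subject DP of the clause headed by 'believed'; is c-commanded by the pronoun; coreference would bind this R-expression — blocked (Principle C).
— Ruby's boss: subject of the clause headed by 'believed'; is c-commanded by the pronoun; coreference would bind this R-expression — blocked (Principle C).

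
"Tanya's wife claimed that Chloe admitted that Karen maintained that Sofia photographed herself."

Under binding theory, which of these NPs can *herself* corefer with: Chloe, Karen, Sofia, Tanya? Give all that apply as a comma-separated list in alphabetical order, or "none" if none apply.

Sofia

*herself* is a reflexive; Principle A requires it to be bound within its binding domain — the clause headed by 'photographed'.
— Chloe: subject of the clause headed by 'admitted'; c-commands the reflexive but lies outside its binding domain — cannot bind it (Principle A).
— Karen: subject of the clause headed by 'maintained'; c-commands the reflexive but lies outside its binding domain — cannot bind it (Principle A).
— Sofia: subject of the clause headed by 'photographed'; c-commands the reflexive within its binding domain — allowed (Principle A).
— Tanya: possessor inside the subject DP of the matrix clause; does not c-command the reflexive — cannot bind it (Principle A).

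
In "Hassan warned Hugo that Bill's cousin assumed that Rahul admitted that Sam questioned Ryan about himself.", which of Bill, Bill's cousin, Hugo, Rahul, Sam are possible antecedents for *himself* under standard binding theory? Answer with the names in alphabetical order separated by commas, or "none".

Sam

*himself* is a reflexive; Principle A requires it to be bound within its binding domain — the clause headed by 'questioned'.
— Bill: possessor inside the subject DP of the clause headed by 'assumed'; does not c-command the reflexive — cannot bind it (Principle A).
— Bill's cousin: subject of the clause headed by 'assumed'; c-commands the reflexive but lies outside its binding domain — cannot bind it (Principle A).
— Hugo: object of the matrix clause; c-commands the reflexive but lies outside its binding domain — cannot bind it (Principle A).
— Rahul: subject of the clause headed by 'admitted'; c-commands the reflexive but lies outside its binding domain — cannot bind it (Principle A).
— Sam: subject of the clause headed by 'questioned'; c-commands the reflexive within its binding domain — allowed (Principle A).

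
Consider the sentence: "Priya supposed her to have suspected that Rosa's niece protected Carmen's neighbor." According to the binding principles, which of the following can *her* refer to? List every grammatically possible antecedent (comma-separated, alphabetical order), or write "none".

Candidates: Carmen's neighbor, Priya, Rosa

*her* is a pronoun; Principle B requires it to be free in its binding domain — the matrix clause.
— Carmen's neighbor: object of the clause headed by 'protected'; is c-commanded by the pronoun; coreference would bind this R-expression — blocked (Principle C).
— Priya: subject of the matrix clause; c-commands the pronoun within its binding domain — blocked (Principle B).
— Rosa: possessor inside the subject DP of the clause headed by 'protected'; is c-commanded by the pronoun; coreference would bind this R-expression — blocked (Principle C).

none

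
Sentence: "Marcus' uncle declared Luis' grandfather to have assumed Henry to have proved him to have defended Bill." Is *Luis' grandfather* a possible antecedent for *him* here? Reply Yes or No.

*him* is a pronoun; Principle B requires it to be free in its binding domain — the clause headed by 'proved'.
— Luis' grandfather: subject of the clause headed by 'assumed'; c-commands the pronoun but lies outside its binding domain — allowed.

Yes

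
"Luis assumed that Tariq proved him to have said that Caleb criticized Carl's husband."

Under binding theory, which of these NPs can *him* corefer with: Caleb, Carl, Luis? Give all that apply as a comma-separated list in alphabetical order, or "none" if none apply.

*him* is a pronoun; Principle B requires it to be free in its binding domain — the clause headed by 'proved'.
— Caleb: subject of the clause headed by 'criticized'; is c-commanded by the pronoun; coreference would bind this R-expression — blocked (Principle C).
— Carl: possessor inside the object DP of the clause headed by 'criticized'; is c-commanded by the pronoun; coreference would bind this R-expression — blocked (Principle C).
— Luis: subject of the matrix clause; c-commands the pronoun but lies outside its binding domain — allowed.

Luis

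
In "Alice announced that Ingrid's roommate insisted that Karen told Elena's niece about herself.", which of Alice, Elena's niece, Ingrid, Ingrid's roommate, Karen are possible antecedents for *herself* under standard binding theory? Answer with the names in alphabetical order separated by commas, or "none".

*herself* is a reflexive; Principle A requires it to be bound within its binding domain — the clause headed by 'told'.
— Alice: subject of the matrix clause; c-commands the reflexive but lies outside its binding domain — cannot bind it (Principle A).
— Elena's niece: object of the clause headed by 'told'; c-commands the reflexive within its binding domain — allowed (Principle A).
— Ingrid: possessor inside the subject DP of the clause headed by 'insisted'; does not c-command the reflexive — cannot bind it (Principle A).
— Ingrid's roommate: subject of the clause headed by 'insisted'; c-commands the reflexive but lies outside its binding domain — cannot bind it (Principle A).
— Karen: subject of the clause headed by 'told'; c-commands the reflexive within its binding domain — allowed (Principle A).

Elena's niece, Karen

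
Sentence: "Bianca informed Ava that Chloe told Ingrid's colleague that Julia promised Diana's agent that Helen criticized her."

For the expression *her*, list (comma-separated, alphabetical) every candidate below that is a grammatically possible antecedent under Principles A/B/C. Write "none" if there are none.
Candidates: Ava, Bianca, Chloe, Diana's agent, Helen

Ava, Bianca, Chloe, Diana's agent

*her* is a pronoun; Principle B requires it to be free in its binding domain — the clause headed by 'criticized'.
— Ava: object of the matrix clause; c-commands the pronoun but lies outside its binding domain — allowed.
— Bianca: subject of the matrix clause; c-commands the pronoun but lies outside its binding domain — allowed.
— Chloe: subject of the clause headed by 'told'; c-commands the pronoun but lies outside its binding domain — allowed.
— Diana's agent: object of the clause headed by 'promised'; c-commands the pronoun but lies outside its binding domain — allowed.
— Helen: subject of the clause headed by 'criticized'; c-commands the pronoun within its binding domain — blocked (Principle B).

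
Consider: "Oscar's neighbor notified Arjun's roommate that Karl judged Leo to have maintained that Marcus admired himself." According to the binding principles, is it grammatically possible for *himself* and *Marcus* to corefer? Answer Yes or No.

Yes

*himself* is a reflexive; Principle A requires it to be bound within its binding domain — the clause headed by 'admired'.
— Marcus: subject of the clause headed by 'admired'; c-commands the reflexive within its binding domain — allowed (Principle A).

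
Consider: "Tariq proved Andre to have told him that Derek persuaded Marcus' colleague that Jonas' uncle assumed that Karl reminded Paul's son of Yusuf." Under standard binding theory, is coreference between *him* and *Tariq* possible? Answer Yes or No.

*Tariq* is an R-expression; Principle C requires it to be free (not bound by any c-commanding expression).
— him: object of the clause headed by 'told'; the pronoun does not c-command the R-expression — coreference allowed.

Yes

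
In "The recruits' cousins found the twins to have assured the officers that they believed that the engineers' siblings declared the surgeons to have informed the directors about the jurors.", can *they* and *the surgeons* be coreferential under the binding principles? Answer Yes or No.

No

*the surgeons* is an R-expression; Principle C requires it to be free (not bound by any c-commanding expression).
— they: subject of the clause headed by 'believed'; the pronoun c-commands the R-expression — coreference blocked (Principle C).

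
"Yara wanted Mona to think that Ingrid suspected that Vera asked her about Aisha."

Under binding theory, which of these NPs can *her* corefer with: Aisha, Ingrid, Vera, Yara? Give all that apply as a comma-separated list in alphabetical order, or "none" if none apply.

*her* is a pronoun; Principle B requires it to be free in its binding domain — the clause headed by 'asked'.
— Aisha: second object of the clause headed by 'asked'; is c-commanded by the pronoun; coreference would bind this R-expression — blocked (Principle C).
— Ingrid: subject of the clause headed by 'suspected'; c-commands the pronoun but lies outside its binding domain — allowed.
— Vera: subject of the clause headed by 'asked'; c-commands the pronoun within its binding domain — blocked (Principle B).
— Yara: subject of the matrix clause; c-commands the pronoun but lies outside its binding domain — allowed.

Ingrid, Yara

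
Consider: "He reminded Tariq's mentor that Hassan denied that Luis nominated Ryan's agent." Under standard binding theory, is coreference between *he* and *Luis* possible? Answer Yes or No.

No

*Luis* is an R-expression; Principle C requires it to be free (not bound by any c-commanding expression).
— he: subject of the matrix clause; the pronoun c-commands the R-expression — coreference blocked (Principle C).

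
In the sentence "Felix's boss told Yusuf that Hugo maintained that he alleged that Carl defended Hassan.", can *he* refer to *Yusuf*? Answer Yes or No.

*he* is a pronoun; Principle B requires it to be free in its binding domain — the clause headed by 'alleged'.
— Yusuf: object of the matrix clause; c-commands the pronoun but lies outside its binding domain — allowed.

Yes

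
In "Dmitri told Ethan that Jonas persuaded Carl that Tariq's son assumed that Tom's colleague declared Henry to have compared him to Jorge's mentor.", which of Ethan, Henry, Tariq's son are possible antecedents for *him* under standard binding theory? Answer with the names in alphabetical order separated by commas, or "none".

*him* is a pronoun; Principle B requires it to be free in its binding domain — the clause headed by 'compared'.
— Ethan: object of the matrix clause; c-commands the pronoun but lies outside its binding domain — allowed.
— Henry: subject of the clause headed by 'compared'; c-commands the pronoun within its binding domain — blocked (Principle B).
— Tariq's son: subject of the clause headed by 'assumed'; c-commands the pronoun but lies outside its binding domain — allowed.

Ethan, Tariq's son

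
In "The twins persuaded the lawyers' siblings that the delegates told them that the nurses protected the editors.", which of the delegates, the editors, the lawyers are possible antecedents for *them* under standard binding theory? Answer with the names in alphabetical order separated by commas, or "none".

the lawyers

*them* is a pronoun; Principle B requires it to be free in its binding domain — the clause headed by 'told'.
— the delegates: subject of the clause headed by 'told'; c-commands the pronoun within its binding domain — blocked (Principle B).
— the editors: object of the clause headed by 'protected'; is c-commanded by the pronoun; coreference would bind this R-expression — blocked (Principle C).
— the lawyers: possessor inside the object DP of the matrix clause; does not c-command the pronoun — Principle B does not apply; allowed.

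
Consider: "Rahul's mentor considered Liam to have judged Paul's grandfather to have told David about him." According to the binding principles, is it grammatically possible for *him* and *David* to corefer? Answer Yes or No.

No

*him* is a pronoun; Principle B requires it to be free in its binding domain — the clause headed by 'told'.
— David: object of the clause headed by 'told'; c-commands the pronoun within its binding domain — blocked (Principle B).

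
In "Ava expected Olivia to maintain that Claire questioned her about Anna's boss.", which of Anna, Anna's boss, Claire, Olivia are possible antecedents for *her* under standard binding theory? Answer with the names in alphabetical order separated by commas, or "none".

*her* is a pronoun; Principle B requires it to be free in its binding domain — the clause headed by 'questioned'.
— Anna: possessor inside the second object DP of the clause headed by 'questioned'; is c-commanded by the pronoun; coreference would bind this R-expression — blocked (Principle C).
— Anna's boss: second object of the clause headed by 'questioned'; is c-commanded by the pronoun; coreference would bind this R-expression — blocked (Principle C).
— Claire: subject of the clause headed by 'questioned'; c-commands the pronoun within its binding domain — blocked (Principle B).
— Olivia: subject of the clause headed by 'maintain'; c-commands the pronoun but lies outside its binding domain — allowed.

Olivia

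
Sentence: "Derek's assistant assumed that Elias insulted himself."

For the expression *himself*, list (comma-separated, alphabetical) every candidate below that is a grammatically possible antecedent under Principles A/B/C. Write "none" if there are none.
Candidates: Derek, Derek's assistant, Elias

*himself* is a reflexive; Principle A requires it to be bound within its binding domain — the clause headed by 'insulted'.
— Derek: possessor inside the subject DP of the matrix clause; does not c-command the reflexive — cannot bind it (Principle A).
— Derek's assistant: subject of the matrix clause; c-commands the reflexive but lies outside its binding domain — cannot bind it (Principle A).
— Elias: subject of the clause headed by 'insulted'; c-commands the reflexive within its binding domain — allowed (Principle A).

Elias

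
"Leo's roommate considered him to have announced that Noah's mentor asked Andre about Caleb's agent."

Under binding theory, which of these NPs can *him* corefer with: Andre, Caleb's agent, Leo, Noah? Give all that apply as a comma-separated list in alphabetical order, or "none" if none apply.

Leo

*him* is a pronoun; Principle B requires it to be free in its binding domain — the matrix clause.
— Andre: object of the clause headed by 'asked'; is c-commanded by the pronoun; coreference would bind this R-expression — blocked (Principle C).
— Caleb's agent: second object of the clause headed by 'asked'; is c-commanded by the pronoun; coreference would bind this R-expression — blocked (Principle C).
— Leo: possessor inside the subject DP of the matrix clause; does not c-command the pronoun — Principle B does not apply; allowed.
— Noah: possessor inside the subject DP of the clause headed by 'asked'; is c-commanded by the pronoun; coreference would bind this R-expression — blocked (Principle C).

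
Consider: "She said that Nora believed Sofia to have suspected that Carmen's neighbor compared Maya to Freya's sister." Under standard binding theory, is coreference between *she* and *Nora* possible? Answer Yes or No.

*Nora* is an R-expression; Principle C requires it to be free (not bound by any c-commanding expression).
— she: subject of the matrix clause; the pronoun c-commands the R-expression — coreference blocked (Principle C).

No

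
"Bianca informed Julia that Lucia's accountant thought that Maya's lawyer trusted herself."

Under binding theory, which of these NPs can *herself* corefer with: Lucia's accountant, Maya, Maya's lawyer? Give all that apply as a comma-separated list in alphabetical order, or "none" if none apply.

*herself* is a reflexive; Principle A requires it to be bound within its binding domain — the clause headed by 'trusted'.
— Lucia's accountant: subject of the clause headed by 'thought'; c-commands the reflexive but lies outside its binding domain — cannot bind it (Principle A).
— Maya: possessor inside the subject DP of the clause headed by 'trusted'; does not c-command the reflexive — cannot bind it (Principle A).
— Maya's lawyer: subject of the clause headed by 'trusted'; c-commands the reflexive within its binding domain — allowed (Principle A).

Maya's lawyer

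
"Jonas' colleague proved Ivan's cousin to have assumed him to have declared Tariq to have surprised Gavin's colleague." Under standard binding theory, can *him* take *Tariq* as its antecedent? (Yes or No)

*him* is a pronoun; Principle B requires it to be free in its binding domain — the clause headed by 'assumed'.
— Tariq: subject of the clause headed by 'surprised'; is c-commanded by the pronoun; coreference would bind this R-expression — blocked (Principle C).

No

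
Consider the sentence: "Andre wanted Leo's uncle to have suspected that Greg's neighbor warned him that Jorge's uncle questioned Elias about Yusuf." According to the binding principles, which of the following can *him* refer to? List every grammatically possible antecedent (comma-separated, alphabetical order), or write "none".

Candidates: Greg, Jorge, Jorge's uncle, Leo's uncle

Greg, Leo's uncle

*him* is a pronoun; Principle B requires it to be free in its binding domain — the clause headed by 'warned'.
— Greg: possessor inside the subject DP of the clause headed by 'warned'; does not c-command the pronoun — Principle B does not apply; allowed.
— Jorge: possessor inside the subject DP of the clause headed by 'questioned'; is c-commanded by the pronoun; coreference would bind this R-expression — blocked (Principle C).
— Jorge's uncle: subject of the clause headed by 'questioned'; is c-commanded by the pronoun; coreference would bind this R-expression — blocked (Principle C).
— Leo's uncle: subject of the clause headed by 'suspected'; c-commands the pronoun but lies outside its binding domain — allowed.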